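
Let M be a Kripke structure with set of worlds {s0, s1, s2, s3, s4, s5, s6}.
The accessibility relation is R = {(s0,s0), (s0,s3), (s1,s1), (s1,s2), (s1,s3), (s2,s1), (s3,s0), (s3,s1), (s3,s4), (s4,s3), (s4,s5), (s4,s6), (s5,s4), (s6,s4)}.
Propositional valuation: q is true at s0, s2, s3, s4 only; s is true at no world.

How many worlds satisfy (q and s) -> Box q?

7

Let φ = (q and s) -> Box q. Evaluate φ at each world:
  s0 (successors {s0, s3}): φ is true.
  s1 (successors {s1, s2, s3}): φ is true.
  s2 (successors {s1}): φ is true.
  s3 (successors {s0, s1, s4}): φ is true.
  s4 (successors {s3, s5, s6}): φ is true.
  s5 (successors {s4}): φ is true.
  s6 (successors {s4}): φ is true.
For instance, at s4:
  At s4: q and s is false, Box q is false, so (q and s) -> Box q is true.
    At s4: Box q requires q at every successor {s3, s5, s6}.
      q fails at s5, so Box q is false at s4.
Satisfying worlds: {s0, s1, s2, s3, s4, s5, s6}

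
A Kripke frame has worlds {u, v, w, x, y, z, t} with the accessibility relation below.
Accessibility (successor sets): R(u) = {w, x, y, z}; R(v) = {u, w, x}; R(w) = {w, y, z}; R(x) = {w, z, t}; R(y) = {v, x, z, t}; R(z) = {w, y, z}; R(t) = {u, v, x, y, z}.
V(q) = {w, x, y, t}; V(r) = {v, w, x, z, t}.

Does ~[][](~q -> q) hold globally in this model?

Yes

Recall that []ψ holds at a world iff ψ holds at every accessible world, and <>ψ holds iff ψ holds at some accessible world.
Let φ = ~[][](~q -> q). Evaluate φ at each world:
  u (successors {w, x, y, z}): φ is true.
  v (successors {u, w, x}): φ is true.
  w (successors {w, y, z}): φ is true.
  x (successors {w, z, t}): φ is true.
  y (successors {v, x, z, t}): φ is true.
  z (successors {w, y, z}): φ is true.
  t (successors {u, v, x, y, z}): φ is true.
For instance, at t:
  At t: [][](~q -> q) is false, so ~[][](~q -> q) is true.
    At t: [][](~q -> q) requires [](~q -> q) at every successor {u, v, x, y, z}.
      [](~q -> q) fails at u, so [][](~q -> q) is false at t.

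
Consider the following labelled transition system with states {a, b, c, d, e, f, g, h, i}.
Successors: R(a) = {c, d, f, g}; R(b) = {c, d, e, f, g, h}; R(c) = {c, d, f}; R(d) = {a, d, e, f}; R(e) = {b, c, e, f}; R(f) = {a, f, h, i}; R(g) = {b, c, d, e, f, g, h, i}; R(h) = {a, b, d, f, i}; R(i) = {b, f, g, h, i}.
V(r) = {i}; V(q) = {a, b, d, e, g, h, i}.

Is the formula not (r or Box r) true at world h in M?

Yes

At h: r or Box r is false, so not (r or Box r) is true.
  At h: r is false, Box r is false, so r or Box r is false.
    At h: Box r requires r at every successor {a, b, d, f, i}.
      r fails at a, so Box r is false at h.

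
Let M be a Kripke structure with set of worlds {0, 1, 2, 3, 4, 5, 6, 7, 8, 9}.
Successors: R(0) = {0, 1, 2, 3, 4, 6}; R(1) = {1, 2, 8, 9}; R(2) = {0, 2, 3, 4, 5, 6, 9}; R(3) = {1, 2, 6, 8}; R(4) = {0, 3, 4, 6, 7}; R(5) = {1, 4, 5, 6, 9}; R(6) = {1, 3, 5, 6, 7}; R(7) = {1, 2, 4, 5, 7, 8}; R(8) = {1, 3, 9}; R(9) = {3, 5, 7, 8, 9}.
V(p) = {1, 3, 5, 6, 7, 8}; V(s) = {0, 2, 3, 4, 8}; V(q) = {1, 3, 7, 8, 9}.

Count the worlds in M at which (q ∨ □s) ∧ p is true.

4

Recall that □ψ holds at a world iff ψ holds at every accessible world, and ◇ψ holds iff ψ holds at some accessible world.
Let φ = (q ∨ □s) ∧ p. Evaluate φ at each world:
  0 (successors {0, 1, 2, 3, 4, 6}): φ is false.
  1 (successors {1, 2, 8, 9}): φ is true.
  2 (successors {0, 2, 3, 4, 5, 6, 9}): φ is false.
  3 (successors {1, 2, 6, 8}): φ is true.
  4 (successors {0, 3, 4, 6, 7}): φ is false.
  5 (successors {1, 4, 5, 6, 9}): φ is false.
  6 (successors {1, 3, 5, 6, 7}): φ is false.
  7 (successors {1, 2, 4, 5, 7, 8}): φ is true.
  8 (successors {1, 3, 9}): φ is true.
  9 (successors {3, 5, 7, 8, 9}): φ is false.
For instance, at 4:
  At 4: q ∨ □s is false, p is false, so (q ∨ □s) ∧ p is false.
    At 4: q is false, □s is false, so q ∨ □s is false.
      At 4: □s requires s at every successor {0, 3, 4, 6, 7}.
        s fails at 6, so □s is false at 4.
Satisfying worlds: {1, 3, 7, 8}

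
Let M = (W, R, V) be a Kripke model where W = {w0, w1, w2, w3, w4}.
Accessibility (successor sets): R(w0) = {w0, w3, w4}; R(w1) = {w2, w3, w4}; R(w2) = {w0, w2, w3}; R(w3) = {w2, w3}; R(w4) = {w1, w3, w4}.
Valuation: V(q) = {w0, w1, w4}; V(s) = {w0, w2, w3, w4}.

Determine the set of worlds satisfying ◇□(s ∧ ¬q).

w0, w1, w2, w3, w4

Recall that □ψ holds at a world iff ψ holds at every accessible world, and ◇ψ holds iff ψ holds at some accessible world.
Let φ = ◇□(s ∧ ¬q). Evaluate φ at each world:
  w0 (successors {w0, w3, w4}): φ is true.
  w1 (successors {w2, w3, w4}): φ is true.
  w2 (successors {w0, w2, w3}): φ is true.
  w3 (successors {w2, w3}): φ is true.
  w4 (successors {w1, w3, w4}): φ is true.
For instance, at w2:
  At w2: ◇□(s ∧ ¬q) requires □(s ∧ ¬q) at some successor in {w0, w2, w3}.
    □(s ∧ ¬q) holds at w3, so ◇□(s ∧ ¬q) is true at w2.
      At w3: □(s ∧ ¬q) requires s ∧ ¬q at every successor {w2, w3}.
        At w2: s ∧ ¬q is true.
        At w3: s ∧ ¬q is true.
      So □(s ∧ ¬q) is true at w3.
Satisfying worlds: {w0, w1, w2, w3, w4}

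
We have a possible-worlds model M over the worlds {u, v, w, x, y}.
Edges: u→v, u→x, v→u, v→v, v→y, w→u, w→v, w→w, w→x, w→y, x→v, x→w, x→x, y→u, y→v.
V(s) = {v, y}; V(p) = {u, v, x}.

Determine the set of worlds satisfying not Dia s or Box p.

Let φ = not Dia s or Box p. Evaluate φ at each world:
  u (successors {v, x}): φ is true.
  v (successors {u, v, y}): φ is false.
  w (successors {u, v, w, x, y}): φ is false.
  x (successors {v, w, x}): φ is false.
  y (successors {u, v}): φ is true.
For instance, at y:
  At y: not Dia s is false, Box p is true, so not Dia s or Box p is true.
    At y: Dia s is true, so not Dia s is false.
      At y: Dia s requires s at some successor in {u, v}.
        s holds at v, so Dia s is true at y.
    At y: Box p requires p at every successor {u, v}.
      At u: p is true.
      At v: p is true.
    So Box p is true at y.
Satisfying worlds: {u, y}

u, y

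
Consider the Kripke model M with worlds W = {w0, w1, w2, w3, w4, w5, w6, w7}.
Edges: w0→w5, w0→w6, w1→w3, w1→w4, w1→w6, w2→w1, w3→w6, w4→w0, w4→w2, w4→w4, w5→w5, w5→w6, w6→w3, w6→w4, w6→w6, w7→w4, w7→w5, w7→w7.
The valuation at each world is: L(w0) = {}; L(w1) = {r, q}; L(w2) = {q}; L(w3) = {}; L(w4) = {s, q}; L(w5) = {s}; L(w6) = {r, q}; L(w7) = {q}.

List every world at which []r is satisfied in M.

w2, w3

Let φ = []r. Evaluate φ at each world:
  w0 (successors {w5, w6}): φ is false.
  w1 (successors {w3, w4, w6}): φ is false.
  w2 (successors {w1}): φ is true.
  w3 (successors {w6}): φ is true.
  w4 (successors {w0, w2, w4}): φ is false.
  w5 (successors {w5, w6}): φ is false.
  w6 (successors {w3, w4, w6}): φ is false.
  w7 (successors {w4, w5, w7}): φ is false.
For instance, at w5:
  At w5: []r requires r at every successor {w5, w6}.
    r fails at w5, so []r is false at w5.
Satisfying worlds: {w2, w3}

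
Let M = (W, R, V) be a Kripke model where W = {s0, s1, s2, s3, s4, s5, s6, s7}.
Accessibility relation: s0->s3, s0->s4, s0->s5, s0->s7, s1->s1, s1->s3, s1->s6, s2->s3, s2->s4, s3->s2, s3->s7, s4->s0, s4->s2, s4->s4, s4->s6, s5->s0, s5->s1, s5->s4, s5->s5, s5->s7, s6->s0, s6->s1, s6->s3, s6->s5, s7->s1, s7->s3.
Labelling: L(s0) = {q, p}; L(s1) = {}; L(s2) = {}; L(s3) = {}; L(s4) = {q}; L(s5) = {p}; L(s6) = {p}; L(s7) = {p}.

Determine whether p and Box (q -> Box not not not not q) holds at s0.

No

Recall that Box ψ holds at a world iff ψ holds at every accessible world, and Dia ψ holds iff ψ holds at some accessible world.
At s0: p is true, Box (q -> Box not not not not q) is false, so p and Box (q -> Box not not not not q) is false.
  At s0: Box (q -> Box not not not not q) requires q -> Box not not not not q at every successor {s3, s4, s5, s7}.
    q -> Box not not not not q fails at s4, so Box (q -> Box not not not not q) is false at s0.
      At s4: q is true, Box not not not not q is false, so q -> Box not not not not q is false.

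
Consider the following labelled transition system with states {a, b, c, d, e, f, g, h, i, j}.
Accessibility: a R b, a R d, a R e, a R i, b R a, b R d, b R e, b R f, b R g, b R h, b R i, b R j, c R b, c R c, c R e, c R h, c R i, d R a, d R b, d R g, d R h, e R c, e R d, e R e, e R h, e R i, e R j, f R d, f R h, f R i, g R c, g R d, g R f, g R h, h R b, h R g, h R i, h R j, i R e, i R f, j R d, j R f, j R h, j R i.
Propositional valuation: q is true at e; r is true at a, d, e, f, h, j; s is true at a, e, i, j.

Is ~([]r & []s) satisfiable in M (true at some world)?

Let φ = ~([]r & []s). Evaluate φ at each world:
  a (successors {b, d, e, i}): φ is true.
  b (successors {a, d, e, f, g, h, i, j}): φ is true.
  c (successors {b, c, e, h, i}): φ is true.
  d (successors {a, b, g, h}): φ is true.
  e (successors {c, d, e, h, i, j}): φ is true.
  f (successors {d, h, i}): φ is true.
  g (successors {c, d, f, h}): φ is true.
  h (successors {b, g, i, j}): φ is true.
  i (successors {e, f}): φ is true.
  j (successors {d, f, h, i}): φ is true.
Detail at a (witness):
  At a: []r & []s is false, so ~([]r & []s) is true.
    At a: []r is false, []s is false, so []r & []s is false.
      At a: []r requires r at every successor {b, d, e, i}.
        r fails at b, so []r is false at a.
      At a: []s requires s at every successor {b, d, e, i}.
        s fails at b, so []s is false at a.

Yes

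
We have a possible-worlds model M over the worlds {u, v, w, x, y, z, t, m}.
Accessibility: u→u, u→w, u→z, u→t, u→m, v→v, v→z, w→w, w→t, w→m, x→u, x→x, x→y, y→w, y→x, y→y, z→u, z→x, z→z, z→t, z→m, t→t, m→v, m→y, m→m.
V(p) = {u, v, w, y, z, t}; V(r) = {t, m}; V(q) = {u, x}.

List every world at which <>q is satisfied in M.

Let φ = <>q. Evaluate φ at each world:
  u (successors {u, w, z, t, m}): φ is true.
  v (successors {v, z}): φ is false.
  w (successors {w, t, m}): φ is false.
  x (successors {u, x, y}): φ is true.
  y (successors {w, x, y}): φ is true.
  z (successors {u, x, z, t, m}): φ is true.
  t (successors {t}): φ is false.
  m (successors {v, y, m}): φ is false.
For instance, at y:
  At y: <>q requires q at some successor in {w, x, y}.
    q holds at x, so <>q is true at y.
Satisfying worlds: {u, x, y, z}

u, x, y, z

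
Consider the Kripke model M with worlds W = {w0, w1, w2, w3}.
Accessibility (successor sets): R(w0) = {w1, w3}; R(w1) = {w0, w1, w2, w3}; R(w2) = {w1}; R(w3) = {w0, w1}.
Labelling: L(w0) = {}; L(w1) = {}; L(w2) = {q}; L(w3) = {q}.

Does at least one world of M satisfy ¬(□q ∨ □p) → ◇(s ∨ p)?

No

Let φ = ¬(□q ∨ □p) → ◇(s ∨ p). Evaluate φ at each world:
  w0 (successors {w1, w3}): φ is false.
  w1 (successors {w0, w1, w2, w3}): φ is false.
  w2 (successors {w1}): φ is false.
  w3 (successors {w0, w1}): φ is false.
For instance, at w3:
  At w3: ¬(□q ∨ □p) is true, ◇(s ∨ p) is false, so ¬(□q ∨ □p) → ◇(s ∨ p) is false.
    At w3: □q ∨ □p is false, so ¬(□q ∨ □p) is true.
      At w3: □q is false, □p is false, so □q ∨ □p is false.
    At w3: ◇(s ∨ p) requires s ∨ p at some successor in {w0, w1}.
      At w0: s ∨ p is false.
      At w1: s ∨ p is false.
    So ◇(s ∨ p) is false at w3.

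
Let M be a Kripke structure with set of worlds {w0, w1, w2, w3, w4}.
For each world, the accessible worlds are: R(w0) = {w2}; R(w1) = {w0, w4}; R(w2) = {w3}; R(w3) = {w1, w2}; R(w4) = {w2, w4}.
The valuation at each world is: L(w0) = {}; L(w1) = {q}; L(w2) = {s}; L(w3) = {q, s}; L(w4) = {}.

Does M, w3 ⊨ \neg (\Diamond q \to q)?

No

At w3: \Diamond q \to q is true, so \neg (\Diamond q \to q) is false.
  At w3: \Diamond q is true, q is true, so \Diamond q \to q is true.
    At w3: \Diamond q requires q at some successor in {w1, w2}.
      q holds at w1, so \Diamond q is true at w3.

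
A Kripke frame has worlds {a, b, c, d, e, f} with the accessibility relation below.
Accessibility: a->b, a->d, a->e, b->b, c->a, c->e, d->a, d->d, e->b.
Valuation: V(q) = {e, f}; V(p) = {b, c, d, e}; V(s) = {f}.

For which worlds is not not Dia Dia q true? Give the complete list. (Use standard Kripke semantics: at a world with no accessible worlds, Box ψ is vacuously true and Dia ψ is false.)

c, d

Let φ = not not Dia Dia q. Evaluate φ at each world:
  a (successors {b, d, e}): φ is false.
  b (successors {b}): φ is false.
  c (successors {a, e}): φ is true.
  d (successors {a, d}): φ is true.
  e (successors {b}): φ is false.
  f (successors ∅): φ is false.
For instance, at a:
  At a: not Dia Dia q is true, so not not Dia Dia q is false.
    At a: Dia Dia q is false, so not Dia Dia q is true.
      At a: Dia Dia q requires Dia q at some successor in {b, d, e}.
        At b: Dia q is false.
        At d: Dia q is false.
        At e: Dia q is false.
      So Dia Dia q is false at a.
Satisfying worlds: {c, d}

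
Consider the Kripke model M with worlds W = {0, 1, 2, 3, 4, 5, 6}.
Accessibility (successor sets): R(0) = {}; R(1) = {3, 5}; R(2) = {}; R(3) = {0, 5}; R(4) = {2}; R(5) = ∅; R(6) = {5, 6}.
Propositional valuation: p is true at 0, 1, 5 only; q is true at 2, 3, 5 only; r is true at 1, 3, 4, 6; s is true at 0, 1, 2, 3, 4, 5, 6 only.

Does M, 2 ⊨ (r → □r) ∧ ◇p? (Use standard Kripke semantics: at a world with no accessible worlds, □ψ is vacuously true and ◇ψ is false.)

No

Recall that □ψ holds at a world iff ψ holds at every accessible world, and ◇ψ holds iff ψ holds at some accessible world.
At 2: r → □r is true, ◇p is false, so (r → □r) ∧ ◇p is false.
  At 2: r is false, □r is true, so r → □r is true.
    At 2: no accessible worlds, so □r holds vacuously.
  At 2: no accessible worlds, so ◇p is false.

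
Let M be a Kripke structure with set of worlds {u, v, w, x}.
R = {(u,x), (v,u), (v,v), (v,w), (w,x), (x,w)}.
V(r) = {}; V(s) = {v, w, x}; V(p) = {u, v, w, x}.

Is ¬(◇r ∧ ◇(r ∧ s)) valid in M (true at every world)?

Yes

Let φ = ¬(◇r ∧ ◇(r ∧ s)). Evaluate φ at each world:
  u (successors {x}): φ is true.
  v (successors {u, v, w}): φ is true.
  w (successors {x}): φ is true.
  x (successors {w}): φ is true.
For instance, at v:
  At v: ◇r ∧ ◇(r ∧ s) is false, so ¬(◇r ∧ ◇(r ∧ s)) is true.
    At v: ◇r is false, ◇(r ∧ s) is false, so ◇r ∧ ◇(r ∧ s) is false.
      At v: ◇r requires r at some successor in {u, v, w}.
        At u: r is false.
        At v: r is false.
        At w: r is false.
      So ◇r is false at v.
      At v: ◇(r ∧ s) requires r ∧ s at some successor in {u, v, w}.
        At u: r ∧ s is false.
        At v: r ∧ s is false.
        At w: r ∧ s is false.
      So ◇(r ∧ s) is false at v.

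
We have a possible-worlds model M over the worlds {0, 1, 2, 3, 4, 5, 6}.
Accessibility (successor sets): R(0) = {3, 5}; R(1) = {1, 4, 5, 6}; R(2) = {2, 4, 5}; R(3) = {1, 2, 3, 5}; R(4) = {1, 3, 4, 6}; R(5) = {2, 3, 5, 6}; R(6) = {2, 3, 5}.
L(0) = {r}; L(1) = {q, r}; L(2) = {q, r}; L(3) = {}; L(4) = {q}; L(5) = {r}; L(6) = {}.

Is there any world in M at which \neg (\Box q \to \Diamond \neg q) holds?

No

Let φ = \neg (\Box q \to \Diamond \neg q). Evaluate φ at each world:
  0 (successors {3, 5}): φ is false.
  1 (successors {1, 4, 5, 6}): φ is false.
  2 (successors {2, 4, 5}): φ is false.
  3 (successors {1, 2, 3, 5}): φ is false.
  4 (successors {1, 3, 4, 6}): φ is false.
  5 (successors {2, 3, 5, 6}): φ is false.
  6 (successors {2, 3, 5}): φ is false.
For instance, at 0:
  At 0: \Box q \to \Diamond \neg q is true, so \neg (\Box q \to \Diamond \neg q) is false.
    At 0: \Box q is false, \Diamond \neg q is true, so \Box q \to \Diamond \neg q is true.
      At 0: \Box q requires q at every successor {3, 5}.
        q fails at 3, so \Box q is false at 0.
      At 0: \Diamond \neg q requires \neg q at some successor in {3, 5}.
        \neg q holds at 3, so \Diamond \neg q is true at 0.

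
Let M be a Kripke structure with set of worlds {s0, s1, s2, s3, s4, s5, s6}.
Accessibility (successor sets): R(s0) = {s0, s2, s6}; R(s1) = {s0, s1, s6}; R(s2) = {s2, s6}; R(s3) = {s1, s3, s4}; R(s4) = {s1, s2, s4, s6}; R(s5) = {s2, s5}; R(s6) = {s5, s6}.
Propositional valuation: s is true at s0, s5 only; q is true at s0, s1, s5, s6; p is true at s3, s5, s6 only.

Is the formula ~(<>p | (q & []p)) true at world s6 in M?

No

At s6: <>p | (q & []p) is true, so ~(<>p | (q & []p)) is false.
  At s6: <>p is true, q & []p is true, so <>p | (q & []p) is true.
    At s6: <>p requires p at some successor in {s5, s6}.
      p holds at s5, so <>p is true at s6.
    At s6: q is true, []p is true, so q & []p is true.
      At s6: []p requires p at every successor {s5, s6}.
        At s5: p is true.
        At s6: p is true.
      So []p is true at s6.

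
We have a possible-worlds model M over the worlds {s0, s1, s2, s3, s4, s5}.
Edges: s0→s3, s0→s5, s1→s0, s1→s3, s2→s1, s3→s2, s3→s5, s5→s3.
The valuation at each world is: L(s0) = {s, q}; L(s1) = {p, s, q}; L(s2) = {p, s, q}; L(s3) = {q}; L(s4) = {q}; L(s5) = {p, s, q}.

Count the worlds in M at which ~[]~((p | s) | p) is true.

Let φ = ~[]~((p | s) | p). Evaluate φ at each world:
  s0 (successors {s3, s5}): φ is true.
  s1 (successors {s0, s3}): φ is true.
  s2 (successors {s1}): φ is true.
  s3 (successors {s2, s5}): φ is true.
  s4 (successors ∅): φ is false.
  s5 (successors {s3}): φ is false.
For instance, at s5:
  At s5: []~((p | s) | p) is true, so ~[]~((p | s) | p) is false.
    At s5: []~((p | s) | p) requires ~((p | s) | p) at every successor {s3}.
      At s3: ~((p | s) | p) is true.
    So []~((p | s) | p) is true at s5.
Satisfying worlds: {s0, s1, s2, s3}

4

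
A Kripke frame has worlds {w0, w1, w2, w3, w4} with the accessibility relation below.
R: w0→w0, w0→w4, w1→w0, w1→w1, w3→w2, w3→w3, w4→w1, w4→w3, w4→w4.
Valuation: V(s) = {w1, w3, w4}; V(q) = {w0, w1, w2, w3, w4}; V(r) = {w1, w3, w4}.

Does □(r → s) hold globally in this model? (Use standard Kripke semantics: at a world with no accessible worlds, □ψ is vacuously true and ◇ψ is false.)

Yes

Let φ = □(r → s). Evaluate φ at each world:
  w0 (successors {w0, w4}): φ is true.
  w1 (successors {w0, w1}): φ is true.
  w2 (successors ∅): φ is true.
  w3 (successors {w2, w3}): φ is true.
  w4 (successors {w1, w3, w4}): φ is true.
For instance, at w1:
  At w1: □(r → s) requires r → s at every successor {w0, w1}.
    At w0: r → s is true.
    At w1: r → s is true.
  So □(r → s) is true at w1.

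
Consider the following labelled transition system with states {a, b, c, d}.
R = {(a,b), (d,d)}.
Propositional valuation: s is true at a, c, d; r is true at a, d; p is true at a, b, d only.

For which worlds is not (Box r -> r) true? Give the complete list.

Let φ = not (Box r -> r). Evaluate φ at each world:
  a (successors {b}): φ is false.
  b (successors ∅): φ is true.
  c (successors ∅): φ is true.
  d (successors {d}): φ is false.
For instance, at d:
  At d: Box r -> r is true, so not (Box r -> r) is false.
    At d: Box r is true, r is true, so Box r -> r is true.
      At d: Box r requires r at every successor {d}.
        At d: r is true.
      So Box r is true at d.
Satisfying worlds: {b, c}

b, c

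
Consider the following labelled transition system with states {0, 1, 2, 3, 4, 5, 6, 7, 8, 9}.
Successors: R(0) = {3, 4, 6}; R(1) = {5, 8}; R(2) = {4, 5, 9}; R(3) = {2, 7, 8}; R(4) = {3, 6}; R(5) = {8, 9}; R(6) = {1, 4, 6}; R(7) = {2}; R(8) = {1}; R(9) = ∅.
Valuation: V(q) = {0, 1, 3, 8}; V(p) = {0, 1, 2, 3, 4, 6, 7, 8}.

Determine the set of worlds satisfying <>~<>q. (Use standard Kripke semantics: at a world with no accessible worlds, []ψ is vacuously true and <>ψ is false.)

2, 3, 5, 7

Let φ = <>~<>q. Evaluate φ at each world:
  0 (successors {3, 4, 6}): φ is false.
  1 (successors {5, 8}): φ is false.
  2 (successors {4, 5, 9}): φ is true.
  3 (successors {2, 7, 8}): φ is true.
  4 (successors {3, 6}): φ is false.
  5 (successors {8, 9}): φ is true.
  6 (successors {1, 4, 6}): φ is false.
  7 (successors {2}): φ is true.
  8 (successors {1}): φ is false.
  9 (successors ∅): φ is false.
For instance, at 7:
  At 7: <>~<>q requires ~<>q at some successor in {2}.
    ~<>q holds at 2, so <>~<>q is true at 7.
      At 2: <>q is false, so ~<>q is true.
Satisfying worlds: {2, 3, 5, 7}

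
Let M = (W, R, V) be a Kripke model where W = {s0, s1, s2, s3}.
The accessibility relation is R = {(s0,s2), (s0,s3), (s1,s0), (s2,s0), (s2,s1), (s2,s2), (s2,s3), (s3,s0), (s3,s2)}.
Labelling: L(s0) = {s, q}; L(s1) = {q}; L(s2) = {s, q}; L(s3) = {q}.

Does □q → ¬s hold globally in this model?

Let φ = □q → ¬s. Evaluate φ at each world:
  s0 (successors {s2, s3}): φ is false.
  s1 (successors {s0}): φ is true.
  s2 (successors {s0, s1, s2, s3}): φ is false.
  s3 (successors {s0, s2}): φ is true.
Detail at s0 (counterexample):
  At s0: □q is true, ¬s is false, so □q → ¬s is false.
    At s0: □q requires q at every successor {s2, s3}.
      At s2: q is true.
      At s3: q is true.
    So □q is true at s0.

No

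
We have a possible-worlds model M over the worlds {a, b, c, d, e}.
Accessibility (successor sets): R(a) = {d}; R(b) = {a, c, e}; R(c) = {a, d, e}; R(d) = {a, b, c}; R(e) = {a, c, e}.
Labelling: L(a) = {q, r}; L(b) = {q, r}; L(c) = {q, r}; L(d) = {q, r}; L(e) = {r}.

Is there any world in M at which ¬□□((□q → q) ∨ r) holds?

Recall that □ψ holds at a world iff ψ holds at every accessible world, and ◇ψ holds iff ψ holds at some accessible world.
Let φ = ¬□□((□q → q) ∨ r). Evaluate φ at each world:
  a (successors {d}): φ is false.
  b (successors {a, c, e}): φ is false.
  c (successors {a, d, e}): φ is false.
  d (successors {a, b, c}): φ is false.
  e (successors {a, c, e}): φ is false.
For instance, at d:
  At d: □□((□q → q) ∨ r) is true, so ¬□□((□q → q) ∨ r) is false.
    At d: □□((□q → q) ∨ r) requires □((□q → q) ∨ r) at every successor {a, b, c}.
      At a: □((□q → q) ∨ r) is true.
      At b: □((□q → q) ∨ r) is true.
      At c: □((□q → q) ∨ r) is true.
    So □□((□q → q) ∨ r) is true at d.

No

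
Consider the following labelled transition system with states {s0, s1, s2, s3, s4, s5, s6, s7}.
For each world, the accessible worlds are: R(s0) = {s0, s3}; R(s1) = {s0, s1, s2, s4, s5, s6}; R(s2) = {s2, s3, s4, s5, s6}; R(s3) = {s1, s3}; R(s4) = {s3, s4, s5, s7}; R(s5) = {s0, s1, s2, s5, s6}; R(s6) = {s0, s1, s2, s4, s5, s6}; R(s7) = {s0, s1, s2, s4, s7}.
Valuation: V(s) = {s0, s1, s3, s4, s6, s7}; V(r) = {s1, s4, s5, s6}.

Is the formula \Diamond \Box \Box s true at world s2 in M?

At s2: \Diamond \Box \Box s requires \Box \Box s at some successor in {s2, s3, s4, s5, s6}.
  At s2: \Box \Box s is false.
  At s3: \Box \Box s is false.
  At s4: \Box \Box s is false.
  At s5: \Box \Box s is false.
  At s6: \Box \Box s is false.
So \Diamond \Box \Box s is false at s2.

No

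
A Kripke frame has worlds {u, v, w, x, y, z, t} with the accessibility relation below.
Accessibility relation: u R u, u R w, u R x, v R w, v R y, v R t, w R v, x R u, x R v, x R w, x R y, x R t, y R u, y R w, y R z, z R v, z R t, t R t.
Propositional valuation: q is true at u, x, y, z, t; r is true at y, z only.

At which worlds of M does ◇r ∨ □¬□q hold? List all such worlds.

Let φ = ◇r ∨ □¬□q. Evaluate φ at each world:
  u (successors {u, w, x}): φ is true.
  v (successors {w, y, t}): φ is true.
  w (successors {v}): φ is true.
  x (successors {u, v, w, y, t}): φ is true.
  y (successors {u, w, z}): φ is true.
  z (successors {v, t}): φ is false.
  t (successors {t}): φ is false.
For instance, at x:
  At x: ◇r is true, □¬□q is false, so ◇r ∨ □¬□q is true.
    At x: ◇r requires r at some successor in {u, v, w, y, t}.
      r holds at y, so ◇r is true at x.
    At x: □¬□q requires ¬□q at every successor {u, v, w, y, t}.
      ¬□q fails at t, so □¬□q is false at x.
Satisfying worlds: {u, v, w, x, y}

u, v, w, x, y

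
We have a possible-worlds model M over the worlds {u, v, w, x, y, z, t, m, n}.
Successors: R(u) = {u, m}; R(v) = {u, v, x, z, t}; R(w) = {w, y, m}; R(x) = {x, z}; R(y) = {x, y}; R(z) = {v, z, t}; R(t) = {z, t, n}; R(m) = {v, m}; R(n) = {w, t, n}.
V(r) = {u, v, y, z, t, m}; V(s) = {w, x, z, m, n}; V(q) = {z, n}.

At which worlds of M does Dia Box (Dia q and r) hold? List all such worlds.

v, x, z, t

Recall that Box ψ holds at a world iff ψ holds at every accessible world, and Dia ψ holds iff ψ holds at some accessible world.
Let φ = Dia Box (Dia q and r). Evaluate φ at each world:
  u (successors {u, m}): φ is false.
  v (successors {u, v, x, z, t}): φ is true.
  w (successors {w, y, m}): φ is false.
  x (successors {x, z}): φ is true.
  y (successors {x, y}): φ is false.
  z (successors {v, z, t}): φ is true.
  t (successors {z, t, n}): φ is true.
  m (successors {v, m}): φ is false.
  n (successors {w, t, n}): φ is false.
For instance, at y:
  At y: Dia Box (Dia q and r) requires Box (Dia q and r) at some successor in {x, y}.
    At x: Box (Dia q and r) is false.
    At y: Box (Dia q and r) is false.
  So Dia Box (Dia q and r) is false at y.
Satisfying worlds: {v, x, z, t}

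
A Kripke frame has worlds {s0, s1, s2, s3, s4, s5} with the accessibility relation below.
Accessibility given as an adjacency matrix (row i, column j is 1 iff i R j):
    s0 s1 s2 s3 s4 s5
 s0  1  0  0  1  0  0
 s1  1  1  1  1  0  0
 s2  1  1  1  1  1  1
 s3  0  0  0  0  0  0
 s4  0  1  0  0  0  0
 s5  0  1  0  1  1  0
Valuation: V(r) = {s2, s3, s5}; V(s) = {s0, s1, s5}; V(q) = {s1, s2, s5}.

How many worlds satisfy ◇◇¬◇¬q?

Let φ = ◇◇¬◇¬q. Evaluate φ at each world:
  s0 (successors {s0, s3}): φ is true.
  s1 (successors {s0, s1, s2, s3}): φ is true.
  s2 (successors {s0, s1, s2, s3, s4, s5}): φ is true.
  s3 (successors ∅): φ is false.
  s4 (successors {s1}): φ is true.
  s5 (successors {s1, s3, s4}): φ is true.
For instance, at s2:
  At s2: ◇◇¬◇¬q requires ◇¬◇¬q at some successor in {s0, s1, s2, s3, s4, s5}.
    ◇¬◇¬q holds at s0, so ◇◇¬◇¬q is true at s2.
      At s0: ◇¬◇¬q requires ¬◇¬q at some successor in {s0, s3}.
        ¬◇¬q holds at s3, so ◇¬◇¬q is true at s0.
Satisfying worlds: {s0, s1, s2, s4, s5}

5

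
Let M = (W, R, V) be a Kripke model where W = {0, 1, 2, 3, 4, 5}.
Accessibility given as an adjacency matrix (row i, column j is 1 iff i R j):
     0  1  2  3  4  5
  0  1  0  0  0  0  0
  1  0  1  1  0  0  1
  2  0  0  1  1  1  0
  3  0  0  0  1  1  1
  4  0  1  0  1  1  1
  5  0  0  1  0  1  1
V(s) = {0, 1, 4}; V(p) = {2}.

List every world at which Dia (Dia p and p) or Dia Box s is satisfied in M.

Recall that Box ψ holds at a world iff ψ holds at every accessible world, and Dia ψ holds iff ψ holds at some accessible world.
Let φ = Dia (Dia p and p) or Dia Box s. Evaluate φ at each world:
  0 (successors {0}): φ is true.
  1 (successors {1, 2, 5}): φ is true.
  2 (successors {2, 3, 4}): φ is true.
  3 (successors {3, 4, 5}): φ is false.
  4 (successors {1, 3, 4, 5}): φ is false.
  5 (successors {2, 4, 5}): φ is true.
For instance, at 4:
  At 4: Dia (Dia p and p) is false, Dia Box s is false, so Dia (Dia p and p) or Dia Box s is false.
    At 4: Dia (Dia p and p) requires Dia p and p at some successor in {1, 3, 4, 5}.
      At 1: Dia p and p is false.
      At 3: Dia p and p is false.
      At 4: Dia p and p is false.
      At 5: Dia p and p is false.
    So Dia (Dia p and p) is false at 4.
    At 4: Dia Box s requires Box s at some successor in {1, 3, 4, 5}.
      At 1: Box s is false.
      At 3: Box s is false.
      At 4: Box s is false.
      At 5: Box s is false.
    So Dia Box s is false at 4.
Satisfying worlds: {0, 1, 2, 5}

0, 1, 2, 5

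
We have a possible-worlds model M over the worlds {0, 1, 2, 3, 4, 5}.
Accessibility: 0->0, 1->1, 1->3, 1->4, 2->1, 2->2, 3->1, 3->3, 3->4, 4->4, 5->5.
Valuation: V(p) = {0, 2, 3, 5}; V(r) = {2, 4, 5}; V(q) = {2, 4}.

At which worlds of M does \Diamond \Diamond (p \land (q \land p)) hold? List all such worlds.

2

Let φ = \Diamond \Diamond (p \land (q \land p)). Evaluate φ at each world:
  0 (successors {0}): φ is false.
  1 (successors {1, 3, 4}): φ is false.
  2 (successors {1, 2}): φ is true.
  3 (successors {1, 3, 4}): φ is false.
  4 (successors {4}): φ is false.
  5 (successors {5}): φ is false.
For instance, at 3:
  At 3: \Diamond \Diamond (p \land (q \land p)) requires \Diamond (p \land (q \land p)) at some successor in {1, 3, 4}.
    At 1: \Diamond (p \land (q \land p)) is false.
    At 3: \Diamond (p \land (q \land p)) is false.
    At 4: \Diamond (p \land (q \land p)) is false.
  So \Diamond \Diamond (p \land (q \land p)) is false at 3.
Satisfying worlds: {2}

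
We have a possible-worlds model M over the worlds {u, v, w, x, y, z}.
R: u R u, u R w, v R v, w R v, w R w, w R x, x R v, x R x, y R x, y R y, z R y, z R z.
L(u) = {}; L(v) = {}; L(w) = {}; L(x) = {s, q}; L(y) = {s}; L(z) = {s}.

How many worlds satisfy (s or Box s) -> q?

Recall that Box ψ holds at a world iff ψ holds at every accessible world, and Dia ψ holds iff ψ holds at some accessible world.
Let φ = (s or Box s) -> q. Evaluate φ at each world:
  u (successors {u, w}): φ is true.
  v (successors {v}): φ is true.
  w (successors {v, w, x}): φ is true.
  x (successors {v, x}): φ is true.
  y (successors {x, y}): φ is false.
  z (successors {y, z}): φ is false.
For instance, at z:
  At z: s or Box s is true, q is false, so (s or Box s) -> q is false.
    At z: s is true, Box s is true, so s or Box s is true.
      At z: Box s requires s at every successor {y, z}.
        At y: s is true.
        At z: s is true.
      So Box s is true at z.
Satisfying worlds: {u, v, w, x}

4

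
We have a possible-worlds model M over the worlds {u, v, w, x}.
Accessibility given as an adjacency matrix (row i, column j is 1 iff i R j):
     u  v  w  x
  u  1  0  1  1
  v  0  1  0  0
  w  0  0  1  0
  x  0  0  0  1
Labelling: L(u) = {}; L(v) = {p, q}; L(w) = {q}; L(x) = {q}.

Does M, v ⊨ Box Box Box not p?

At v: Box Box Box not p requires Box Box not p at every successor {v}.
  Box Box not p fails at v, so Box Box Box not p is false at v.
    At v: Box Box not p requires Box not p at every successor {v}.
      Box not p fails at v, so Box Box not p is false at v.

No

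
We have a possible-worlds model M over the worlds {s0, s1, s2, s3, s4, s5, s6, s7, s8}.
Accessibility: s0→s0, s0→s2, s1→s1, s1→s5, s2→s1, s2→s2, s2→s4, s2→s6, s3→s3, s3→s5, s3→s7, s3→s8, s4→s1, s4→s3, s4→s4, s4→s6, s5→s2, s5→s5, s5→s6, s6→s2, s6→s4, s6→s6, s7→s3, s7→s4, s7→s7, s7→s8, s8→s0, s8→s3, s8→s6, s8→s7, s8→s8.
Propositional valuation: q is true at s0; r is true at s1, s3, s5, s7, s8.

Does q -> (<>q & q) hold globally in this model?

Yes

Recall that <>ψ holds at a world iff ψ holds at some accessible world.
Let φ = q -> (<>q & q). Evaluate φ at each world:
  s0 (successors {s0, s2}): φ is true.
  s1 (successors {s1, s5}): φ is true.
  s2 (successors {s1, s2, s4, s6}): φ is true.
  s3 (successors {s3, s5, s7, s8}): φ is true.
  s4 (successors {s1, s3, s4, s6}): φ is true.
  s5 (successors {s2, s5, s6}): φ is true.
  s6 (successors {s2, s4, s6}): φ is true.
  s7 (successors {s3, s4, s7, s8}): φ is true.
  s8 (successors {s0, s3, s6, s7, s8}): φ is true.
For instance, at s1:
  At s1: q is false, <>q & q is false, so q -> (<>q & q) is true.
    At s1: <>q is false, q is false, so <>q & q is false.
      At s1: <>q requires q at some successor in {s1, s5}.
        At s1: q is false.
        At s5: q is false.
      So <>q is false at s1.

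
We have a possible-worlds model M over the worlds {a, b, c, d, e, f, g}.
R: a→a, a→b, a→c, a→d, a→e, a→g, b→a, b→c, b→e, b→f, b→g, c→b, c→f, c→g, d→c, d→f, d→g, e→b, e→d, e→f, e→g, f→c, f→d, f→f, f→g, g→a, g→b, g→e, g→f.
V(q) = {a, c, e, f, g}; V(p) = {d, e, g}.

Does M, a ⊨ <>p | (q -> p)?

Yes

Recall that <>ψ holds at a world iff ψ holds at some accessible world.
At a: <>p is true, q -> p is false, so <>p | (q -> p) is true.
  At a: <>p requires p at some successor in {a, b, c, d, e, g}.
    p holds at d, so <>p is true at a.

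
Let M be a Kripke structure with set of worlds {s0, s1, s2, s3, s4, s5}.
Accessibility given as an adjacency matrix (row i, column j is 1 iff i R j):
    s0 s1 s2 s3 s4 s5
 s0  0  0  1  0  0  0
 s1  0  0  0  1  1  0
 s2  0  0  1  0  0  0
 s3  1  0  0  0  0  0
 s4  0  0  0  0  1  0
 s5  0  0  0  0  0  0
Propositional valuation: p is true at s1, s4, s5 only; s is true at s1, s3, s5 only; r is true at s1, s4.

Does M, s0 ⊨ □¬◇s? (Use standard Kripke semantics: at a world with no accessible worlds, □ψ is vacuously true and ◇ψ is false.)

At s0: □¬◇s requires ¬◇s at every successor {s2}.
    At s2: ◇s is false, so ¬◇s is true.
      At s2: ◇s requires s at some successor in {s2}.
        At s2: s is false.
      So ◇s is false at s2.
So □¬◇s is true at s0.

Yes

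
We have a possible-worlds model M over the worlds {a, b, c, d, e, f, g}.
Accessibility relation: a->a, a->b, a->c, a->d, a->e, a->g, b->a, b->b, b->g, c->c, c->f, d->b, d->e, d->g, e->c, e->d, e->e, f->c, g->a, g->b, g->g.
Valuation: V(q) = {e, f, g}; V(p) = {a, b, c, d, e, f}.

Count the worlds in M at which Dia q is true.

Recall that Dia ψ holds at a world iff ψ holds at some accessible world.
Let φ = Dia q. Evaluate φ at each world:
  a (successors {a, b, c, d, e, g}): φ is true.
  b (successors {a, b, g}): φ is true.
  c (successors {c, f}): φ is true.
  d (successors {b, e, g}): φ is true.
  e (successors {c, d, e}): φ is true.
  f (successors {c}): φ is false.
  g (successors {a, b, g}): φ is true.
For instance, at a:
  At a: Dia q requires q at some successor in {a, b, c, d, e, g}.
    q holds at e, so Dia q is true at a.
Satisfying worlds: {a, b, c, d, e, g}

6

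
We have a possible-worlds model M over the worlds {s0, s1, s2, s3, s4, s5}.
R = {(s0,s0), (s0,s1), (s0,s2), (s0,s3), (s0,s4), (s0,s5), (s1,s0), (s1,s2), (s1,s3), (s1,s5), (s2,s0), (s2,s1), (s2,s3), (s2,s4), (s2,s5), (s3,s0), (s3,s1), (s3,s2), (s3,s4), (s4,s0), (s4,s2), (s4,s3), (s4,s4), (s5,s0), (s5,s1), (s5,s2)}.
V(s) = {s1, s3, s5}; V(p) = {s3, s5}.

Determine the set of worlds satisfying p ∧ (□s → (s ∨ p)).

s3, s5

Let φ = p ∧ (□s → (s ∨ p)). Evaluate φ at each world:
  s0 (successors {s0, s1, s2, s3, s4, s5}): φ is false.
  s1 (successors {s0, s2, s3, s5}): φ is false.
  s2 (successors {s0, s1, s3, s4, s5}): φ is false.
  s3 (successors {s0, s1, s2, s4}): φ is true.
  s4 (successors {s0, s2, s3, s4}): φ is false.
  s5 (successors {s0, s1, s2}): φ is true.
For instance, at s4:
  At s4: p is false, □s → (s ∨ p) is true, so p ∧ (□s → (s ∨ p)) is false.
    At s4: □s is false, s ∨ p is false, so □s → (s ∨ p) is true.
      At s4: □s requires s at every successor {s0, s2, s3, s4}.
        s fails at s0, so □s is false at s4.
Satisfying worlds: {s3, s5}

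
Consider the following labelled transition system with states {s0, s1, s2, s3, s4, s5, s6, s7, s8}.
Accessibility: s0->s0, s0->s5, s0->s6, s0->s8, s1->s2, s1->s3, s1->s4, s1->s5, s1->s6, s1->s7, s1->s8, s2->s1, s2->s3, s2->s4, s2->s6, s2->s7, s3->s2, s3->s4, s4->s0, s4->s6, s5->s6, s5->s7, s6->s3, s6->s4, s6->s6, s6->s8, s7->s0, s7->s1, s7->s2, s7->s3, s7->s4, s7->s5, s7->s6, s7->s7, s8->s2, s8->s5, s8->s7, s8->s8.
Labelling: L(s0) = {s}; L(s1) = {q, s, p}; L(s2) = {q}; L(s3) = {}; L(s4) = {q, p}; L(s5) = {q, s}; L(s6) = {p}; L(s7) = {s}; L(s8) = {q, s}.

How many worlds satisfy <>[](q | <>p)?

9

Let φ = <>[](q | <>p). Evaluate φ at each world:
  s0 (successors {s0, s5, s6, s8}): φ is true.
  s1 (successors {s2, s3, s4, s5, s6, s7, s8}): φ is true.
  s2 (successors {s1, s3, s4, s6, s7}): φ is true.
  s3 (successors {s2, s4}): φ is true.
  s4 (successors {s0, s6}): φ is true.
  s5 (successors {s6, s7}): φ is true.
  s6 (successors {s3, s4, s6, s8}): φ is true.
  s7 (successors {s0, s1, s2, s3, s4, s5, s6, s7}): φ is true.
  s8 (successors {s2, s5, s7, s8}): φ is true.
For instance, at s7:
  At s7: <>[](q | <>p) requires [](q | <>p) at some successor in {s0, s1, s2, s3, s4, s5, s6, s7}.
    [](q | <>p) holds at s0, so <>[](q | <>p) is true at s7.
      At s0: [](q | <>p) requires q | <>p at every successor {s0, s5, s6, s8}.
        At s0: q | <>p is true.
        At s5: q | <>p is true.
        At s6: q | <>p is true.
        At s8: q | <>p is true.
      So [](q | <>p) is true at s0.
Satisfying worlds: {s0, s1, s2, s3, s4, s5, s6, s7, s8}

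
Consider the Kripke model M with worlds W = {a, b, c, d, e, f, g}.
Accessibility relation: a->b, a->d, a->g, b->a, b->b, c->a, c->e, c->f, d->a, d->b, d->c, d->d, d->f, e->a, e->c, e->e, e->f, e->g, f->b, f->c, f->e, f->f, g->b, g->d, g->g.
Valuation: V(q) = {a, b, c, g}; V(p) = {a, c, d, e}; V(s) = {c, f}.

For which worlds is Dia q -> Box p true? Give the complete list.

none

Let φ = Dia q -> Box p. Evaluate φ at each world:
  a (successors {b, d, g}): φ is false.
  b (successors {a, b}): φ is false.
  c (successors {a, e, f}): φ is false.
  d (successors {a, b, c, d, f}): φ is false.
  e (successors {a, c, e, f, g}): φ is false.
  f (successors {b, c, e, f}): φ is false.
  g (successors {b, d, g}): φ is false.
For instance, at c:
  At c: Dia q is true, Box p is false, so Dia q -> Box p is false.
    At c: Dia q requires q at some successor in {a, e, f}.
      q holds at a, so Dia q is true at c.
    At c: Box p requires p at every successor {a, e, f}.
      p fails at f, so Box p is false at c.
Satisfying worlds: none.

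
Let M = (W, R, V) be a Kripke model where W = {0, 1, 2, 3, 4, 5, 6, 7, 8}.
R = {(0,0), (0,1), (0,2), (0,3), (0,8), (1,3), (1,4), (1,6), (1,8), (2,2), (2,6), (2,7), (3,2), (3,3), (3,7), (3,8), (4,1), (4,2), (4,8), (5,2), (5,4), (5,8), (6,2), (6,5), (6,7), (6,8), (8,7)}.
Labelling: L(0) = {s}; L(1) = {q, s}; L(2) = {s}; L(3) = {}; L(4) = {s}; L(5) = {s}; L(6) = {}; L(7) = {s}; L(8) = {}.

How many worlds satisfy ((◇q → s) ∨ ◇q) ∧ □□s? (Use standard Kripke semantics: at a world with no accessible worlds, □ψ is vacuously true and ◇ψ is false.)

Let φ = ((◇q → s) ∨ ◇q) ∧ □□s. Evaluate φ at each world:
  0 (successors {0, 1, 2, 3, 8}): φ is false.
  1 (successors {3, 4, 6, 8}): φ is false.
  2 (successors {2, 6, 7}): φ is false.
  3 (successors {2, 3, 7, 8}): φ is false.
  4 (successors {1, 2, 8}): φ is false.
  5 (successors {2, 4, 8}): φ is false.
  6 (successors {2, 5, 7, 8}): φ is false.
  7 (successors ∅): φ is true.
  8 (successors {7}): φ is true.
For instance, at 1:
  At 1: (◇q → s) ∨ ◇q is true, □□s is false, so ((◇q → s) ∨ ◇q) ∧ □□s is false.
    At 1: ◇q → s is true, ◇q is false, so (◇q → s) ∨ ◇q is true.
      At 1: ◇q is false, s is true, so ◇q → s is true.
      At 1: ◇q requires q at some successor in {3, 4, 6, 8}.
        At 3: q is false.
        At 4: q is false.
        At 6: q is false.
        At 8: q is false.
      So ◇q is false at 1.
    At 1: □□s requires □s at every successor {3, 4, 6, 8}.
      □s fails at 3, so □□s is false at 1.
Satisfying worlds: {7, 8}

2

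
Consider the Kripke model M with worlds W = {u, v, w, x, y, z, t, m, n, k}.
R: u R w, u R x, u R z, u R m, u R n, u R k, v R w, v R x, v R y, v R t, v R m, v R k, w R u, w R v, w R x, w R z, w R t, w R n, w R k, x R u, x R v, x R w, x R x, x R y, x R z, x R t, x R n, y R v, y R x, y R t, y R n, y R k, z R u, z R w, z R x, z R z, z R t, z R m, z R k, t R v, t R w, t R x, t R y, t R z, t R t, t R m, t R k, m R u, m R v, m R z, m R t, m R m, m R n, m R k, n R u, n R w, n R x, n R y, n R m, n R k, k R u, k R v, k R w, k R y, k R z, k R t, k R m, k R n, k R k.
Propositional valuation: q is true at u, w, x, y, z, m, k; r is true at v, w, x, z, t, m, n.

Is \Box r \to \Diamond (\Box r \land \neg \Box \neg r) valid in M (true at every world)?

Let φ = \Box r \to \Diamond (\Box r \land \neg \Box \neg r). Evaluate φ at each world:
  u (successors {w, x, z, m, n, k}): φ is true.
  v (successors {w, x, y, t, m, k}): φ is true.
  w (successors {u, v, x, z, t, n, k}): φ is true.
  x (successors {u, v, w, x, y, z, t, n}): φ is true.
  y (successors {v, x, t, n, k}): φ is true.
  z (successors {u, w, x, z, t, m, k}): φ is true.
  t (successors {v, w, x, y, z, t, m, k}): φ is true.
  m (successors {u, v, z, t, m, n, k}): φ is true.
  n (successors {u, w, x, y, m, k}): φ is true.
  k (successors {u, v, w, y, z, t, m, n, k}): φ is true.
For instance, at t:
  At t: \Box r is false, \Diamond (\Box r \land \neg \Box \neg r) is false, so \Box r \to \Diamond (\Box r \land \neg \Box \neg r) is true.
    At t: \Box r requires r at every successor {v, w, x, y, z, t, m, k}.
      r fails at y, so \Box r is false at t.
    At t: \Diamond (\Box r \land \neg \Box \neg r) requires \Box r \land \neg \Box \neg r at some successor in {v, w, x, y, z, t, m, k}.
      At v: \Box r \land \neg \Box \neg r is false.
      At w: \Box r \land \neg \Box \neg r is false.
      At x: \Box r \land \neg \Box \neg r is false.
      At y: \Box r \land \neg \Box \neg r is false.
      At z: \Box r \land \neg \Box \neg r is false.
      At t: \Box r \land \neg \Box \neg r is false.
      At m: \Box r \land \neg \Box \neg r is false.
      At k: \Box r \land \neg \Box \neg r is false.
    So \Diamond (\Box r \land \neg \Box \neg r) is false at t.

Yes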